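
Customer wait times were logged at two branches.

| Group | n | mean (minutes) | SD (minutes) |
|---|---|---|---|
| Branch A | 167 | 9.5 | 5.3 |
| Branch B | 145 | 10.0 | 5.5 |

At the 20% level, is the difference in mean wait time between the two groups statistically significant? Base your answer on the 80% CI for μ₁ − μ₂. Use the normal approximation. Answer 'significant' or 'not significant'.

not significant

Standard errors of each mean: 5.3/√167 = 0.4101 and 5.5/√145 = 0.4568.
SE(x̄₁ − x̄₂) = √(0.4101² + 0.4568²) = 0.6139 for independent samples with unequal variances.
With z* = 1.282, the margin is 1.282 × 0.6139 = 0.7870.
x̄₁ − x̄₂ = 9.5 − 10.0 = -0.5000; the interval is -0.5000 ± 0.7870 = (-1.2870, 0.2870).
The interval (-1.2870, 0.2870) contains 0, so the difference is not significant.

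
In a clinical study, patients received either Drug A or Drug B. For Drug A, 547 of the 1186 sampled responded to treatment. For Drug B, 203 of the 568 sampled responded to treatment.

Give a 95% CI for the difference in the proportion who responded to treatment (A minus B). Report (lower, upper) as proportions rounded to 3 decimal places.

(0.055, 0.152)

Sample proportions: 547/1186 = 0.4612, 203/568 = 0.3574.
Each SE is √(p̂(1−p̂)/n): √(0.4612·0.5388/1186) = 0.01447 and √(0.3574·0.6426/568) = 0.02011.
SE(p̂₁ − p̂₂) = √(SE₁² + SE₂²) = √(0.0002093809 + 0.0004044121) = 0.02477, since the two samples are independent.
At 95% confidence z* = 1.960; margin = 1.960 × 0.02477 = 0.04855.
The difference is 0.4612 − 0.3574 = 0.1038, so the interval is 0.1038 ± 0.04855 = (0.055, 0.152).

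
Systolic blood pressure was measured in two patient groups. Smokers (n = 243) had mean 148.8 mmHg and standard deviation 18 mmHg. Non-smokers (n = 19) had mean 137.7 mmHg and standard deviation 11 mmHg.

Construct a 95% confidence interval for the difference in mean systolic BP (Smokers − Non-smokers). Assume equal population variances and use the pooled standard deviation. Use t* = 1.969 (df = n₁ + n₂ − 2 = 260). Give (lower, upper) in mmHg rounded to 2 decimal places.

Pooled variance s_p² = [242·18² + 18·11²] / (243+19−2) = 309.9462, so s_p = 17.6053.
SE_diff = s_p·√(1/n₁ + 1/n₂) = 17.6053·√(1/243 + 1/19) = 4.1939.
t* = 1.969; margin = 1.969 × 4.1939 = 8.2578.
Difference = 148.8 − 137.7 = 11.1000.
11.1000 ± 8.2578 → (2.84, 19.36).

(2.84, 19.36)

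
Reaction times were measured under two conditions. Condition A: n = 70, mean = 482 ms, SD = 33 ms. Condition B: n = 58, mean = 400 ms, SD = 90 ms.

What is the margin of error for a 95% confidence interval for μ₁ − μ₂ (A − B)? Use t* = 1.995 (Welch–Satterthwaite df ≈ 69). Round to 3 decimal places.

Per-group SEs: s₁/√n₁ = 33/√70 = 3.9443, s₂/√n₂ = 90/√58 = 11.8176.
Unpooled SE of the difference: √(15.55750249 + 139.65566976) = 12.4585.
Margin of error = t* · SE = 1.995 × 12.4585 = 24.8547.

24.855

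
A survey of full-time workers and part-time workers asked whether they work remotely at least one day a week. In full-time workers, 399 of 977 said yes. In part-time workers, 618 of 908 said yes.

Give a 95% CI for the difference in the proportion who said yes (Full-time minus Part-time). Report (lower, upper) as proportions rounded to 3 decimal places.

(-0.315, -0.229)

p̂₁ = 399/977 = 0.4084 and p̂₂ = 618/908 = 0.6806.
SE₁ = √(p̂₁(1−p̂₁)/n₁) = √(0.4084·0.5916/977) = 0.01573; SE₂ = √(0.6806·0.3194/908) = 0.01547.
Independent samples: SE of the difference = √(SE₁² + SE₂²) = √(0.0002474329 + 0.0002393209) = 0.02206.
z* for 95% confidence is 1.960, so the margin of error is 1.960 × 0.02206 = 0.04324.
Point estimate p̂₁ − p̂₂ = 0.4084 − 0.6806 = -0.2722.
-0.2722 ± 0.04324 → (-0.315, -0.229).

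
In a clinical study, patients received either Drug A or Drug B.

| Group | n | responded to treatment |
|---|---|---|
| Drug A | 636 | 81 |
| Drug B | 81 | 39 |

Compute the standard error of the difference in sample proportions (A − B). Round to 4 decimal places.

First, p̂₁ = 81/636 = 0.1274; p̂₂ = 39/81 = 0.4815.
The two standard errors are √(0.1274×0.8726/636) = 0.01322 and √(0.4815×0.5185/81) = 0.05552.
Because the samples are independent, SE_diff = √(0.01322² + 0.05552²) = 0.05707.

0.0571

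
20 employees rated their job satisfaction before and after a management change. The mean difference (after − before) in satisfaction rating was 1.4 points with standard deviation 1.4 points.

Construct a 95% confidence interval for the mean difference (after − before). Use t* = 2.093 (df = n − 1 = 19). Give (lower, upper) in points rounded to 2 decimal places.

This is a matched-pairs design, so SE = s_d/√n = 1.4/√20 = 0.3130.
Margin = 2.093 × 0.3130 = 0.6551; the interval is 1.4 ± 0.6551 = (0.74, 2.06).

(0.74, 2.06)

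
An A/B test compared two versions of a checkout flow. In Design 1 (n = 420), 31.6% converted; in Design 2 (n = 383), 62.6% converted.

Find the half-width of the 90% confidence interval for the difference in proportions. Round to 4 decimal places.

SE₁ = √(p̂₁(1−p̂₁)/n₁) = √(0.3160·0.6840/420) = 0.02269; SE₂ = √(0.6260·0.3740/383) = 0.02472.
Independent samples: SE of the difference = √(SE₁² + SE₂²) = √(0.0005148361 + 0.0006110784) = 0.03355.
z* for 90% confidence is 1.645, so the margin of error is 1.645 × 0.03355 = 0.05519.

0.0552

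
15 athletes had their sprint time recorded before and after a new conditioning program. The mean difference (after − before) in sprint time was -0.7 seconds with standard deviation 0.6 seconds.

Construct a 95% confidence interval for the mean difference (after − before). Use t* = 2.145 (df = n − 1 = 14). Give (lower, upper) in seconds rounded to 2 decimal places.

(-1.03, -0.37)

Paired design: SE = s_d/√n = 0.6/√15 = 0.1549.
t* = 2.145; margin of error = 2.145 × 0.1549 = 0.3323.
-0.7 ± 0.3323 → (-1.03, -0.37).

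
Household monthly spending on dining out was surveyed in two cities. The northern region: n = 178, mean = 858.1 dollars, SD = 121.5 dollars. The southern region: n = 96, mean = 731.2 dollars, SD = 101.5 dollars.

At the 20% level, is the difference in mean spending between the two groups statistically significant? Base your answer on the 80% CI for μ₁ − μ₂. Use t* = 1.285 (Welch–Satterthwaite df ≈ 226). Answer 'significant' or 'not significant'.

significant

SE₁ = s₁/√n₁ = 121.5/√178 = 9.1068; SE₂ = 101.5/√96 = 10.3593.
Independent samples, unequal variances: SE_diff = √(SE₁² + SE₂²) = √(82.93380624 + 107.31509649) = 13.7931.
t* = 1.285, so margin of error = 1.285 × 13.7931 = 17.7241.
Difference in means = 858.1 − 731.2 = 126.9000.
126.9000 ± 17.7241 → (109.1759, 144.6241).
The interval (109.1759, 144.6241) does not contain 0, so the difference is significant.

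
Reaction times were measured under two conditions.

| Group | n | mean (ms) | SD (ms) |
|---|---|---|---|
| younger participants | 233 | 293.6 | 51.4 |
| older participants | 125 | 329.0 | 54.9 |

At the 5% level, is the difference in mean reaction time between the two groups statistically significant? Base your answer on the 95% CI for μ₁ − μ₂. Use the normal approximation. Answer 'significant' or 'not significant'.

Per-group SEs: s₁/√n₁ = 51.4/√233 = 3.3673, s₂/√n₂ = 54.9/√125 = 4.9104.
Unpooled SE of the difference: √(11.33870929 + 24.11202816) = 5.9541.
Margin of error = z* · SE = 1.960 × 5.9541 = 11.6700.
x̄₁ − x̄₂ = 293.6 − 329.0 = -35.4000.
CI: -35.4000 ± 11.6700 = (-47.0700, -23.7300).
The interval (-47.0700, -23.7300) does not contain 0, so the difference is significant.

significant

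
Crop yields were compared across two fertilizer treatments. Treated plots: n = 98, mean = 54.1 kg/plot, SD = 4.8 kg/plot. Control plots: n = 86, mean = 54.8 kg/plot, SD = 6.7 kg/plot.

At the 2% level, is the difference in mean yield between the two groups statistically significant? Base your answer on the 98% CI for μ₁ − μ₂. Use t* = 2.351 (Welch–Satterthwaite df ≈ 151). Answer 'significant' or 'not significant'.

Per-group SEs: s₁/√n₁ = 4.8/√98 = 0.4849, s₂/√n₂ = 6.7/√86 = 0.7225.
Unpooled SE of the difference: √(0.23512801 + 0.52200625) = 0.8701.
Margin of error = t* · SE = 2.351 × 0.8701 = 2.0456.
x̄₁ − x̄₂ = 54.1 − 54.8 = -0.7000.
CI: -0.7000 ± 2.0456 = (-2.7456, 1.3456).
The interval (-2.7456, 1.3456) contains 0, so the difference is not significant.

not significant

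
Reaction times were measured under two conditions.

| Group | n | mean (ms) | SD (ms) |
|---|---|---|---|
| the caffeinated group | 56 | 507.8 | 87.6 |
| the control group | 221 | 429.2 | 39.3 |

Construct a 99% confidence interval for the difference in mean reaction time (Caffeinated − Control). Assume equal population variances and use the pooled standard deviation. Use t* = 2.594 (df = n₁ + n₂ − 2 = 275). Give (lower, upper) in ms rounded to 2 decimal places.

Pooled variance s_p² = [55·87.6² + 220·39.3²] / (56+221−2) = 2770.3440, so s_p = 52.6341.
SE_diff = s_p·√(1/n₁ + 1/n₂) = 52.6341·√(1/56 + 1/221) = 7.8744.
t* = 2.594; margin = 2.594 × 7.8744 = 20.4262.
Difference = 507.8 − 429.2 = 78.6000.
78.6000 ± 20.4262 → (58.17, 99.03).

(58.17, 99.03)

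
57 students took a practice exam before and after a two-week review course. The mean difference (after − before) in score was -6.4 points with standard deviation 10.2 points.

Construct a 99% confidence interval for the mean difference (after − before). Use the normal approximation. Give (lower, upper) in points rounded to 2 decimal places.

(-9.88, -2.92)

This is a matched-pairs design, so SE = s_d/√n = 10.2/√57 = 1.3510.
Margin = 2.576 × 1.3510 = 3.4802; the interval is -6.4 ± 3.4802 = (-9.88, -2.92).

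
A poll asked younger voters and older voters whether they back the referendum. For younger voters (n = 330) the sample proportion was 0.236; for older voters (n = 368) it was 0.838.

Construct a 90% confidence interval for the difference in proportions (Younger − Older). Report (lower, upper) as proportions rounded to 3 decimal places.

(-0.652, -0.552)

SE₁ = √(p̂₁(1−p̂₁)/n₁) = √(0.2360·0.7640/330) = 0.02337; SE₂ = √(0.8380·0.1620/368) = 0.01921.
Independent samples: SE of the difference = √(SE₁² + SE₂²) = √(0.0005461569 + 0.0003690241) = 0.03025.
z* for 90% confidence is 1.645, so the margin of error is 1.645 × 0.03025 = 0.04976.
Point estimate p̂₁ − p̂₂ = 0.2360 − 0.8380 = -0.6020.
-0.6020 ± 0.04976 → (-0.652, -0.552).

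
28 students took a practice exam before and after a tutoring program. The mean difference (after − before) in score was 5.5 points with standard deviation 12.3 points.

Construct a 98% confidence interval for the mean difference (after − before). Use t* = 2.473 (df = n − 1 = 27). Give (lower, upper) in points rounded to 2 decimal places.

(-0.25, 11.25)

Paired design: SE = s_d/√n = 12.3/√28 = 2.3245.
t* = 2.473; margin of error = 2.473 × 2.3245 = 5.7485.
5.5 ± 5.7485 → (-0.25, 11.25).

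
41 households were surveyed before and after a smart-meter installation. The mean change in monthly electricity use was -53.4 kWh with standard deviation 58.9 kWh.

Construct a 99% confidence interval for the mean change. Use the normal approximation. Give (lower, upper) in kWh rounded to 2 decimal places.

(-77.10, -29.70)

Paired design: SE = s_d/√n = 58.9/√41 = 9.1986.
z* = 2.576; margin of error = 2.576 × 9.1986 = 23.6956.
-53.4 ± 23.6956 → (-77.10, -29.70).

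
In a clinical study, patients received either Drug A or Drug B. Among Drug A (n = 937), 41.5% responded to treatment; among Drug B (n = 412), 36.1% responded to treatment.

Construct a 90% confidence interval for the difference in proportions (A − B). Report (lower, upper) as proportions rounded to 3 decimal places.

Each SE is √(p̂(1−p̂)/n): √(0.4150·0.5850/937) = 0.01610 and √(0.3610·0.6390/412) = 0.02366.
SE(p̂₁ − p̂₂) = √(SE₁² + SE₂²) = √(0.00025921 + 0.0005597956) = 0.02862, since the two samples are independent.
At 90% confidence z* = 1.645; margin = 1.645 × 0.02862 = 0.04708.
The difference is 0.4150 − 0.3610 = 0.0540, so the interval is 0.0540 ± 0.04708 = (0.007, 0.101).

(0.007, 0.101)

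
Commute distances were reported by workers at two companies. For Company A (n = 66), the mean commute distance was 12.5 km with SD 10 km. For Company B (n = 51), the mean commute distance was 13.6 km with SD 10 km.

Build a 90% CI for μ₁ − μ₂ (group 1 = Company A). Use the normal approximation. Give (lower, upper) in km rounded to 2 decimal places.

Per-group SEs: s₁/√n₁ = 10/√66 = 1.2309, s₂/√n₂ = 10/√51 = 1.4003.
Unpooled SE of the difference: √(1.51511481 + 1.96084009) = 1.8644.
Margin of error = z* · SE = 1.645 × 1.8644 = 3.0669.
x̄₁ − x̄₂ = 12.5 − 13.6 = -1.1000.
CI: -1.1000 ± 3.0669 = (-4.17, 1.97).

(-4.17, 1.97)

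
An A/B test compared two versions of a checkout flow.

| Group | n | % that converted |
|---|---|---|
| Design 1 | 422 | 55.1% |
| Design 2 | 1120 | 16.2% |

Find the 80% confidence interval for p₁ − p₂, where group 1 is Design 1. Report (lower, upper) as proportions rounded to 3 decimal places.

The two standard errors are √(0.5510×0.4490/422) = 0.02421 and √(0.1620×0.8380/1120) = 0.01101.
Because the samples are independent, SE_diff = √(0.02421² + 0.01101²) = 0.02660.
Using z* = 1.282 for 80%, ME = 1.282 × 0.02660 = 0.03410.
p̂₁ − p̂₂ = 0.3890; interval 0.3890 ± 0.03410 gives (0.355, 0.423).

(0.355, 0.423)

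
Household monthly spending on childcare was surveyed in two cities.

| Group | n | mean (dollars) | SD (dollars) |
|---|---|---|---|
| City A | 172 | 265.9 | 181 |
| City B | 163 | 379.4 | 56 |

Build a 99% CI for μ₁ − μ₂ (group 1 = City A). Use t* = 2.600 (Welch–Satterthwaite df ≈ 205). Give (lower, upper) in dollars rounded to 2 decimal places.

(-151.15, -75.85)

Standard errors of each mean: 181/√172 = 13.8011 and 56/√163 = 4.3863.
SE(x̄₁ − x̄₂) = √(13.8011² + 4.3863²) = 14.4814 for independent samples with unequal variances.
With t* = 2.600, the margin is 2.600 × 14.4814 = 37.6516.
x̄₁ − x̄₂ = 265.9 − 379.4 = -113.5000; the interval is -113.5000 ± 37.6516 = (-151.15, -75.85).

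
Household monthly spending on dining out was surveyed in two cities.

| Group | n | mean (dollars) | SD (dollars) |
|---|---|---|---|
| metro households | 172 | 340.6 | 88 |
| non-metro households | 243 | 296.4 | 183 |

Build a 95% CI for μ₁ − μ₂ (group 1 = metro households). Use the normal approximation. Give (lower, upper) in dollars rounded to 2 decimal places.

SE₁ = s₁/√n₁ = 88/√172 = 6.7099; SE₂ = 183/√243 = 11.7395.
Independent samples, unequal variances: SE_diff = √(SE₁² + SE₂²) = √(45.02275801 + 137.81586025) = 13.5218.
z* = 1.960, so margin of error = 1.960 × 13.5218 = 26.5027.
Difference in means = 340.6 − 296.4 = 44.2000.
44.2000 ± 26.5027 → (17.70, 70.70).

(17.70, 70.70)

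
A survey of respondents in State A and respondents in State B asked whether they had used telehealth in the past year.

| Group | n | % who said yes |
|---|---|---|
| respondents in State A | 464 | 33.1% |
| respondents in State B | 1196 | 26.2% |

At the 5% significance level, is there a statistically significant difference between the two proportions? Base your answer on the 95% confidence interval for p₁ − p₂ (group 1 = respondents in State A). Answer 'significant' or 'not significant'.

The two standard errors are √(0.3310×0.6690/464) = 0.02185 and √(0.2620×0.7380/1196) = 0.01271.
Because the samples are independent, SE_diff = √(0.02185² + 0.01271²) = 0.02528.
Using z* = 1.960 for 95%, ME = 1.960 × 0.02528 = 0.04955.
p̂₁ − p̂₂ = 0.0690; interval 0.0690 ± 0.04955 gives (0.01945, 0.11855).
The interval (0.01945, 0.11855) does not contain 0, so the difference is significant.

significant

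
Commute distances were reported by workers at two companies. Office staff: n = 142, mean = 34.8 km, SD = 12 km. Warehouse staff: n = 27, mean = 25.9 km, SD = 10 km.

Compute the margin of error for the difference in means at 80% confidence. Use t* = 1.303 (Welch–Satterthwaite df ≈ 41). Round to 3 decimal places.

2.830

Per-group SEs: s₁/√n₁ = 12/√142 = 1.0070, s₂/√n₂ = 10/√27 = 1.9245.
Unpooled SE of the difference: √(1.014049 + 3.70370025) = 2.1720.
Margin of error = t* · SE = 1.303 × 2.1720 = 2.8301.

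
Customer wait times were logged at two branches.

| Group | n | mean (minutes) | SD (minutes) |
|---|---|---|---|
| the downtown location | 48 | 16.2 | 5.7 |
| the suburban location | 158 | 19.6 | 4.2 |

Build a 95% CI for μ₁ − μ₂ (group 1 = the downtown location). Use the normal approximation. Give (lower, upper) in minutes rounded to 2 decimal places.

Per-group SEs: s₁/√n₁ = 5.7/√48 = 0.8227, s₂/√n₂ = 4.2/√158 = 0.3341.
Unpooled SE of the difference: √(0.67683529 + 0.11162281) = 0.8880.
Margin of error = z* · SE = 1.960 × 0.8880 = 1.7405.
x̄₁ − x̄₂ = 16.2 − 19.6 = -3.4000.
CI: -3.4000 ± 1.7405 = (-5.14, -1.66).

(-5.14, -1.66)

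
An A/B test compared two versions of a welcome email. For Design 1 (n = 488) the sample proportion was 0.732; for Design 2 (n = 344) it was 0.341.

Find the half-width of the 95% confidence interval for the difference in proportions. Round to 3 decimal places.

Each SE is √(p̂(1−p̂)/n): √(0.7320·0.2680/488) = 0.02005 and √(0.3410·0.6590/344) = 0.02556.
SE(p̂₁ − p̂₂) = √(SE₁² + SE₂²) = √(0.0004020025 + 0.0006533136) = 0.03249, since the two samples are independent.
At 95% confidence z* = 1.960; margin = 1.960 × 0.03249 = 0.06368.

0.064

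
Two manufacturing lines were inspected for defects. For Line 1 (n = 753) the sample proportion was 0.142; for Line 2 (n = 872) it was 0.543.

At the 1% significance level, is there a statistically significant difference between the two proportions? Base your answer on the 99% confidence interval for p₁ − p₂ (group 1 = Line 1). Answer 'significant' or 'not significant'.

SE₁ = √(p̂₁(1−p̂₁)/n₁) = √(0.1420·0.8580/753) = 0.01272; SE₂ = √(0.5430·0.4570/872) = 0.01687.
Independent samples: SE of the difference = √(SE₁² + SE₂²) = √(0.0001617984 + 0.0002845969) = 0.02113.
z* for 99% confidence is 2.576, so the margin of error is 2.576 × 0.02113 = 0.05443.
Point estimate p̂₁ − p̂₂ = 0.1420 − 0.5430 = -0.4010.
-0.4010 ± 0.05443 → (-0.45543, -0.34657).
The interval (-0.45543, -0.34657) does not contain 0, so the difference is significant.

significant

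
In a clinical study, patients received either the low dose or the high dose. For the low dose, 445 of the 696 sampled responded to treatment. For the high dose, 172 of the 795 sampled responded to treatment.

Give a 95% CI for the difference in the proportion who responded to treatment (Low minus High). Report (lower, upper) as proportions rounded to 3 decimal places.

(0.377, 0.469)

Sample proportions: 445/696 = 0.6394, 172/795 = 0.2164.
Each SE is √(p̂(1−p̂)/n): √(0.6394·0.3606/696) = 0.01820 and √(0.2164·0.7836/795) = 0.01460.
SE(p̂₁ − p̂₂) = √(SE₁² + SE₂²) = √(0.00033124 + 0.00021316) = 0.02333, since the two samples are independent.
At 95% confidence z* = 1.960; margin = 1.960 × 0.02333 = 0.04573.
The difference is 0.6394 − 0.2164 = 0.4230, so the interval is 0.4230 ± 0.04573 = (0.377, 0.469).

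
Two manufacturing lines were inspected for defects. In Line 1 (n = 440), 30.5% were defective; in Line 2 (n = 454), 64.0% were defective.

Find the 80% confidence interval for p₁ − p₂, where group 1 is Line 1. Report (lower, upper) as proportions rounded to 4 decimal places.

(-0.3753, -0.2947)

The two standard errors are √(0.3050×0.6950/440) = 0.02195 and √(0.6400×0.3600/454) = 0.02253.
Because the samples are independent, SE_diff = √(0.02195² + 0.02253²) = 0.03145.
Using z* = 1.282 for 80%, ME = 1.282 × 0.03145 = 0.04032.
p̂₁ − p̂₂ = -0.3350; interval -0.3350 ± 0.04032 gives (-0.3753, -0.2947).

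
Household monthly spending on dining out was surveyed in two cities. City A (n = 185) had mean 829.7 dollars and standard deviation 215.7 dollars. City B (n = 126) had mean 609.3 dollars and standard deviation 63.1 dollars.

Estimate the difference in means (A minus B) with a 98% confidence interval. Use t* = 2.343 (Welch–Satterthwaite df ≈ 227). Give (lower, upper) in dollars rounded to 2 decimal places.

SE₁ = s₁/√n₁ = 215.7/√185 = 15.8586; SE₂ = 63.1/√126 = 5.6214.
Independent samples, unequal variances: SE_diff = √(SE₁² + SE₂²) = √(251.49519396 + 31.60013796) = 16.8254.
t* = 2.343, so margin of error = 2.343 × 16.8254 = 39.4219.
Difference in means = 829.7 − 609.3 = 220.4000.
220.4000 ± 39.4219 → (180.98, 259.82).

(180.98, 259.82)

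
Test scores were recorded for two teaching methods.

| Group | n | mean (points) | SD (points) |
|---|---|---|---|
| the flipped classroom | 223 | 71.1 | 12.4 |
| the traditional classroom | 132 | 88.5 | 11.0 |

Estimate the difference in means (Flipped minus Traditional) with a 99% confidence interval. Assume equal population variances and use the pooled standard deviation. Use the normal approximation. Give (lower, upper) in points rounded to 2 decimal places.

s_p = √[((n₁−1)s₁² + (n₂−1)s₂²)/(n₁+n₂−2)] = √[(222·12.4² + 131·11.0²)/353] = 11.8997.
SE = 11.8997·√(1/223 + 1/132) = 1.3068.
With z* = 2.576, margin = 2.576 × 1.3068 = 3.3663.
x̄₁ − x̄₂ = 71.1 − 88.5 = -17.4000; interval -17.4000 ± 3.3663 = (-20.77, -14.03).

(-20.77, -14.03)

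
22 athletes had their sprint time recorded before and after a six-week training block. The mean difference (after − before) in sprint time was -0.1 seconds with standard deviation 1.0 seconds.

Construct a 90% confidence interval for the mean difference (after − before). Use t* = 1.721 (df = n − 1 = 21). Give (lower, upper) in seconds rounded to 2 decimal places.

Paired design: SE = s_d/√n = 1.0/√22 = 0.2132.
t* = 1.721; margin of error = 1.721 × 0.2132 = 0.3669.
-0.1 ± 0.3669 → (-0.47, 0.27).

(-0.47, 0.27)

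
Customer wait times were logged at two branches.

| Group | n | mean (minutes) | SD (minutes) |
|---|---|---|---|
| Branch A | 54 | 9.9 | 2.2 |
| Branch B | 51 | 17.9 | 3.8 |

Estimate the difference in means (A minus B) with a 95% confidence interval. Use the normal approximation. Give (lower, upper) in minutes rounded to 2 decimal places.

(-9.20, -6.80)

Per-group SEs: s₁/√n₁ = 2.2/√54 = 0.2994, s₂/√n₂ = 3.8/√51 = 0.5321.
Unpooled SE of the difference: √(0.08964036 + 0.28313041) = 0.6105.
Margin of error = z* · SE = 1.960 × 0.6105 = 1.1966.
x̄₁ − x̄₂ = 9.9 − 17.9 = -8.0000.
CI: -8.0000 ± 1.1966 = (-9.20, -6.80).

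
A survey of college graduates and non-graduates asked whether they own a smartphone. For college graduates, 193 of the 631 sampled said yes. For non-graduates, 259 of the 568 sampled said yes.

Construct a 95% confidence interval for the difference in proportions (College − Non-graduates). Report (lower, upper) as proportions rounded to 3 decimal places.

p̂₁ = 193/631 = 0.3059 and p̂₂ = 259/568 = 0.4560.
SE₁ = √(p̂₁(1−p̂₁)/n₁) = √(0.3059·0.6941/631) = 0.01834; SE₂ = √(0.4560·0.5440/568) = 0.02090.
Independent samples: SE of the difference = √(SE₁² + SE₂²) = √(0.0003363556 + 0.00043681) = 0.02781.
z* for 95% confidence is 1.960, so the margin of error is 1.960 × 0.02781 = 0.05451.
Point estimate p̂₁ − p̂₂ = 0.3059 − 0.4560 = -0.1501.
-0.1501 ± 0.05451 → (-0.205, -0.096).

(-0.205, -0.096)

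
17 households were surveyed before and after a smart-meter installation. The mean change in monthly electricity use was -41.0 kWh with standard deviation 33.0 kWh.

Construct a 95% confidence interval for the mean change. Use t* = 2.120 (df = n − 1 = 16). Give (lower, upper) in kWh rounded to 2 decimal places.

(-57.97, -24.03)

Paired design: SE = s_d/√n = 33.0/√17 = 8.0037.
t* = 2.120; margin of error = 2.120 × 8.0037 = 16.9678.
-41.0 ± 16.9678 → (-57.97, -24.03).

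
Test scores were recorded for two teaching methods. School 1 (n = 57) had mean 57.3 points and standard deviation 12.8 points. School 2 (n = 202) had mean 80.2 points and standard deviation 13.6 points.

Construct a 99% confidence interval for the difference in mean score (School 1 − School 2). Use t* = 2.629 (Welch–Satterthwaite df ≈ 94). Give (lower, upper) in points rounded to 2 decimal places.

Standard errors of each mean: 12.8/√57 = 1.6954 and 13.6/√202 = 0.9569.
SE(x̄₁ − x̄₂) = √(1.6954² + 0.9569²) = 1.9468 for independent samples with unequal variances.
With t* = 2.629, the margin is 2.629 × 1.9468 = 5.1181.
x̄₁ − x̄₂ = 57.3 − 80.2 = -22.9000; the interval is -22.9000 ± 5.1181 = (-28.02, -17.78).

(-28.02, -17.78)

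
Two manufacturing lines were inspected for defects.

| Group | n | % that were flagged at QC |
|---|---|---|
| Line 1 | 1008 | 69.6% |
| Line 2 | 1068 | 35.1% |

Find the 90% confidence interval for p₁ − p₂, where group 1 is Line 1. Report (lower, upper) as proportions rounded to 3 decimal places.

(0.311, 0.379)

SE₁ = √(p̂₁(1−p̂₁)/n₁) = √(0.6960·0.3040/1008) = 0.01449; SE₂ = √(0.3510·0.6490/1068) = 0.01460.
Independent samples: SE of the difference = √(SE₁² + SE₂²) = √(0.0002099601 + 0.00021316) = 0.02057.
z* for 90% confidence is 1.645, so the margin of error is 1.645 × 0.02057 = 0.03384.
Point estimate p̂₁ − p̂₂ = 0.6960 − 0.3510 = 0.3450.
0.3450 ± 0.03384 → (0.311, 0.379).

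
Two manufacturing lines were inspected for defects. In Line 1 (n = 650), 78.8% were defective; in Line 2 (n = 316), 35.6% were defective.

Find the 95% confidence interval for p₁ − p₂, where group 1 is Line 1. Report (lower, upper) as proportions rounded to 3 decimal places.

SE₁ = √(p̂₁(1−p̂₁)/n₁) = √(0.7880·0.2120/650) = 0.01603; SE₂ = √(0.3560·0.6440/316) = 0.02694.
Independent samples: SE of the difference = √(SE₁² + SE₂²) = √(0.0002569609 + 0.0007257636) = 0.03135.
z* for 95% confidence is 1.960, so the margin of error is 1.960 × 0.03135 = 0.06145.
Point estimate p̂₁ − p̂₂ = 0.7880 − 0.3560 = 0.4320.
0.4320 ± 0.06145 → (0.371, 0.493).

(0.371, 0.493)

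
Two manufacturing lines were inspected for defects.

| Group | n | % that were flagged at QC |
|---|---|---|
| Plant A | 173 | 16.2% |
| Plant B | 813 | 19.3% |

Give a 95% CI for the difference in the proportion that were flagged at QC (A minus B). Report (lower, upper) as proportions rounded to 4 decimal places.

(-0.0922, 0.0302)

SE₁ = √(p̂₁(1−p̂₁)/n₁) = √(0.1620·0.8380/173) = 0.02801; SE₂ = √(0.1930·0.8070/813) = 0.01384.
Independent samples: SE of the difference = √(SE₁² + SE₂²) = √(0.0007845601 + 0.0001915456) = 0.03124.
z* for 95% confidence is 1.960, so the margin of error is 1.960 × 0.03124 = 0.06123.
Point estimate p̂₁ − p̂₂ = 0.1620 − 0.1930 = -0.0310.
-0.0310 ± 0.06123 → (-0.0922, 0.0302).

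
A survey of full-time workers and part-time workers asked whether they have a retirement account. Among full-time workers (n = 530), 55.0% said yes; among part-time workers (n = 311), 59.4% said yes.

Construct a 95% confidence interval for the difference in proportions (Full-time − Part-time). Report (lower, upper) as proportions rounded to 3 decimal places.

(-0.113, 0.025)

Each SE is √(p̂(1−p̂)/n): √(0.5500·0.4500/530) = 0.02161 and √(0.5940·0.4060/311) = 0.02785.
SE(p̂₁ − p̂₂) = √(SE₁² + SE₂²) = √(0.0004669921 + 0.0007756225) = 0.03525, since the two samples are independent.
At 95% confidence z* = 1.960; margin = 1.960 × 0.03525 = 0.06909.
The difference is 0.5500 − 0.5940 = -0.0440, so the interval is -0.0440 ± 0.06909 = (-0.113, 0.025).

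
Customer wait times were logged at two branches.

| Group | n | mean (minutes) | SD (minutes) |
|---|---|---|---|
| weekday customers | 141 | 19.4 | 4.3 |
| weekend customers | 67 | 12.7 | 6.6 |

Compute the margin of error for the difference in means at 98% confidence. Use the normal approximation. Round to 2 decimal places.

Standard errors of each mean: 4.3/√141 = 0.3621 and 6.6/√67 = 0.8063.
SE(x̄₁ − x̄₂) = √(0.3621² + 0.8063²) = 0.8839 for independent samples with unequal variances.
With z* = 2.326, the margin is 2.326 × 0.8839 = 2.0560.

2.06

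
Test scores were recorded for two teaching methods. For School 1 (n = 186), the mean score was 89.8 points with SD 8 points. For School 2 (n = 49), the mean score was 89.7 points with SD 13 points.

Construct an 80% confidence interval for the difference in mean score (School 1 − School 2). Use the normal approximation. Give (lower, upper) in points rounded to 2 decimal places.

(-2.40, 2.60)

Per-group SEs: s₁/√n₁ = 8/√186 = 0.5866, s₂/√n₂ = 13/√49 = 1.8571.
Unpooled SE of the difference: √(0.34409956 + 3.44882041) = 1.9475.
Margin of error = z* · SE = 1.282 × 1.9475 = 2.4967.
x̄₁ − x̄₂ = 89.8 − 89.7 = 0.1000.
CI: 0.1000 ± 2.4967 = (-2.40, 2.60).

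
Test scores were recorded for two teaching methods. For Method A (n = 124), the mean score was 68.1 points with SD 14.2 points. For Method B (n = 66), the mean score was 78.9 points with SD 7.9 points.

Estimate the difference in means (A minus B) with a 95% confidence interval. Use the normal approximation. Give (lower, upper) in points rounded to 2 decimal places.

SE₁ = s₁/√n₁ = 14.2/√124 = 1.2752; SE₂ = 7.9/√66 = 0.9724.
Independent samples, unequal variances: SE_diff = √(SE₁² + SE₂²) = √(1.62613504 + 0.94556176) = 1.6037.
z* = 1.960, so margin of error = 1.960 × 1.6037 = 3.1433.
Difference in means = 68.1 − 78.9 = -10.8000.
-10.8000 ± 3.1433 → (-13.94, -7.66).

(-13.94, -7.66)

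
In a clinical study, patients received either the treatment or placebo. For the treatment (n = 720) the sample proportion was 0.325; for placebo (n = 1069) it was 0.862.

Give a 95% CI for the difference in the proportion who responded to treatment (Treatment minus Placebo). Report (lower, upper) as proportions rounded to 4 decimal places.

The two standard errors are √(0.3250×0.6750/720) = 0.01746 and √(0.8620×0.1380/1069) = 0.01055.
Because the samples are independent, SE_diff = √(0.01746² + 0.01055²) = 0.02040.
Using z* = 1.960 for 95%, ME = 1.960 × 0.02040 = 0.03998.
p̂₁ − p̂₂ = -0.5370; interval -0.5370 ± 0.03998 gives (-0.5770, -0.4970).

(-0.5770, -0.4970)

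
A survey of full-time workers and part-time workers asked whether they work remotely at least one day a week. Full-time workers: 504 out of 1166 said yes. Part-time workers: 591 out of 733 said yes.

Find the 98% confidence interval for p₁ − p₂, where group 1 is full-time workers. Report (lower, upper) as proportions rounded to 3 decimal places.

(-0.422, -0.326)

p̂₁ = 504/1166 = 0.4322 and p̂₂ = 591/733 = 0.8063.
SE₁ = √(p̂₁(1−p̂₁)/n₁) = √(0.4322·0.5678/1166) = 0.01451; SE₂ = √(0.8063·0.1937/733) = 0.01460.
Independent samples: SE of the difference = √(SE₁² + SE₂²) = √(0.0002105401 + 0.00021316) = 0.02058.
z* for 98% confidence is 2.326, so the margin of error is 2.326 × 0.02058 = 0.04787.
Point estimate p̂₁ − p̂₂ = 0.4322 − 0.8063 = -0.3741.
-0.3741 ± 0.04787 → (-0.422, -0.326).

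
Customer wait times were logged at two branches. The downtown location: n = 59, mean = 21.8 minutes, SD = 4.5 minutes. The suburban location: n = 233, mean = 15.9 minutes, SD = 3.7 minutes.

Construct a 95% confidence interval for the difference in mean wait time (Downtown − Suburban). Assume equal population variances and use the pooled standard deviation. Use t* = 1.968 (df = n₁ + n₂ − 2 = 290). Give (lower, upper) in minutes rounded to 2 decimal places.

s_p = √[((n₁−1)s₁² + (n₂−1)s₂²)/(n₁+n₂−2)] = √[(58·4.5² + 232·3.7²)/290] = 3.8732.
SE = 3.8732·√(1/59 + 1/233) = 0.5645.
With t* = 1.968, margin = 1.968 × 0.5645 = 1.1109.
x̄₁ − x̄₂ = 21.8 − 15.9 = 5.9000; interval 5.9000 ± 1.1109 = (4.79, 7.01).

(4.79, 7.01)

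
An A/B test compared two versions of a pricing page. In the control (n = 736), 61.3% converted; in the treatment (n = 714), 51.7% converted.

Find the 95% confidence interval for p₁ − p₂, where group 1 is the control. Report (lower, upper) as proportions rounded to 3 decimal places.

(0.045, 0.147)

SE₁ = √(p̂₁(1−p̂₁)/n₁) = √(0.6130·0.3870/736) = 0.01795; SE₂ = √(0.5170·0.4830/714) = 0.01870.
Independent samples: SE of the difference = √(SE₁² + SE₂²) = √(0.0003222025 + 0.00034969) = 0.02592.
z* for 95% confidence is 1.960, so the margin of error is 1.960 × 0.02592 = 0.05080.
Point estimate p̂₁ − p̂₂ = 0.6130 − 0.5170 = 0.0960.
0.0960 ± 0.05080 → (0.045, 0.147).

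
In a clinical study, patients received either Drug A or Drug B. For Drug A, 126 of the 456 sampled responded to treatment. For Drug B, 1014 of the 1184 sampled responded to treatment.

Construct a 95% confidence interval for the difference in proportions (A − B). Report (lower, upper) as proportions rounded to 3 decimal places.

(-0.626, -0.534)

Sample proportions: 126/456 = 0.2763, 1014/1184 = 0.8564.
Each SE is √(p̂(1−p̂)/n): √(0.2763·0.7237/456) = 0.02094 and √(0.8564·0.1436/1184) = 0.01019.
SE(p̂₁ − p̂₂) = √(SE₁² + SE₂²) = √(0.0004384836 + 0.0001038361) = 0.02329, since the two samples are independent.
At 95% confidence z* = 1.960; margin = 1.960 × 0.02329 = 0.04565.
The difference is 0.2763 − 0.8564 = -0.5801, so the interval is -0.5801 ± 0.04565 = (-0.626, -0.534).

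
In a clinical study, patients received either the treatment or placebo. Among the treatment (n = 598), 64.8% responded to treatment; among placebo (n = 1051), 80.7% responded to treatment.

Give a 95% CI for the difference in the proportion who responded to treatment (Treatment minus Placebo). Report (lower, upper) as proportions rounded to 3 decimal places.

(-0.204, -0.114)

Each SE is √(p̂(1−p̂)/n): √(0.6480·0.3520/598) = 0.01953 and √(0.8070·0.1930/1051) = 0.01217.
SE(p̂₁ − p̂₂) = √(SE₁² + SE₂²) = √(0.0003814209 + 0.0001481089) = 0.02301, since the two samples are independent.
At 95% confidence z* = 1.960; margin = 1.960 × 0.02301 = 0.04510.
The difference is 0.6480 − 0.8070 = -0.1590, so the interval is -0.1590 ± 0.04510 = (-0.204, -0.114).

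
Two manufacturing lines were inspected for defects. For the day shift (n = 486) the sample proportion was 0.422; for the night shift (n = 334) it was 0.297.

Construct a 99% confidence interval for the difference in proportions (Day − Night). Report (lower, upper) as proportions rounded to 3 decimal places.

SE₁ = √(p̂₁(1−p̂₁)/n₁) = √(0.4220·0.5780/486) = 0.02240; SE₂ = √(0.2970·0.7030/334) = 0.02500.
Independent samples: SE of the difference = √(SE₁² + SE₂²) = √(0.00050176 + 0.000625) = 0.03357.
z* for 99% confidence is 2.576, so the margin of error is 2.576 × 0.03357 = 0.08648.
Point estimate p̂₁ − p̂₂ = 0.4220 − 0.2970 = 0.1250.
0.1250 ± 0.08648 → (0.039, 0.211).

(0.039, 0.211)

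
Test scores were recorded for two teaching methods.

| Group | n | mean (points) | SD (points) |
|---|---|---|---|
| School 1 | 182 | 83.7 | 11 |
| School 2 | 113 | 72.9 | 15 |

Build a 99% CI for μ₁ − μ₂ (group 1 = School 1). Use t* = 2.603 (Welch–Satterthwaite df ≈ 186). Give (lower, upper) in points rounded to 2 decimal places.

Standard errors of each mean: 11/√182 = 0.8154 and 15/√113 = 1.4111.
SE(x̄₁ − x̄₂) = √(0.8154² + 1.4111²) = 1.6297 for independent samples with unequal variances.
With t* = 2.603, the margin is 2.603 × 1.6297 = 4.2421.
x̄₁ − x̄₂ = 83.7 − 72.9 = 10.8000; the interval is 10.8000 ± 4.2421 = (6.56, 15.04).

(6.56, 15.04)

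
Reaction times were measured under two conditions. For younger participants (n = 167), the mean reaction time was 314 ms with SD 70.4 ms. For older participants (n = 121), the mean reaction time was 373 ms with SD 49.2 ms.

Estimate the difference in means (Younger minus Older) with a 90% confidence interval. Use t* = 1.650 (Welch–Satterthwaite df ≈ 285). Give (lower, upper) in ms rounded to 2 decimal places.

Per-group SEs: s₁/√n₁ = 70.4/√167 = 5.4477, s₂/√n₂ = 49.2/√121 = 4.4727.
Unpooled SE of the difference: √(29.67743529 + 20.00504529) = 7.0486.
Margin of error = t* · SE = 1.650 × 7.0486 = 11.6302.
x̄₁ − x̄₂ = 314 − 373 = -59.0000.
CI: -59.0000 ± 11.6302 = (-70.63, -47.37).

(-70.63, -47.37)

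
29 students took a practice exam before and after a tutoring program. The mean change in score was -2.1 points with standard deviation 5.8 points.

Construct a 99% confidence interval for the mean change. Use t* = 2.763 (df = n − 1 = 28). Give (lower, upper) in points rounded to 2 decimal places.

Paired design: SE = s_d/√n = 5.8/√29 = 1.0770.
t* = 2.763; margin of error = 2.763 × 1.0770 = 2.9758.
-2.1 ± 2.9758 → (-5.08, 0.88).

(-5.08, 0.88)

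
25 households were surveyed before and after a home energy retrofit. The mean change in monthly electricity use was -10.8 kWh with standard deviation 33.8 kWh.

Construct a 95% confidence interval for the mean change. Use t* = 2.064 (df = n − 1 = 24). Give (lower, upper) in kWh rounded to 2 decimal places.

Paired design: SE = s_d/√n = 33.8/√25 = 6.7600.
t* = 2.064; margin of error = 2.064 × 6.7600 = 13.9526.
-10.8 ± 13.9526 → (-24.75, 3.15).

(-24.75, 3.15)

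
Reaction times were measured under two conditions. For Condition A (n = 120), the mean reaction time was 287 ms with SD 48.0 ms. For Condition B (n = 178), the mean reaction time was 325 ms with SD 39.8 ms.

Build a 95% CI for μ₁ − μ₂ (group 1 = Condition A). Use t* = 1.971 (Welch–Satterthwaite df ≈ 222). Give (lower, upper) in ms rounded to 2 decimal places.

(-48.45, -27.55)

Standard errors of each mean: 48.0/√120 = 4.3818 and 39.8/√178 = 2.9831.
SE(x̄₁ − x̄₂) = √(4.3818² + 2.9831²) = 5.3009 for independent samples with unequal variances.
With t* = 1.971, the margin is 1.971 × 5.3009 = 10.4481.
x̄₁ − x̄₂ = 287 − 325 = -38.0000; the interval is -38.0000 ± 10.4481 = (-48.45, -27.55).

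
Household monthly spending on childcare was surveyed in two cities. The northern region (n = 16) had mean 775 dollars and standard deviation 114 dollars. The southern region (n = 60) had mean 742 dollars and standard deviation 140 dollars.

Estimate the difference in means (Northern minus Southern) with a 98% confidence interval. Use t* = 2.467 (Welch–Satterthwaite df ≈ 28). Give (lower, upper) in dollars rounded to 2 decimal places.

(-50.26, 116.26)

SE₁ = s₁/√n₁ = 114/√16 = 28.5000; SE₂ = 140/√60 = 18.0739.
Independent samples, unequal variances: SE_diff = √(SE₁² + SE₂²) = √(812.25 + 326.66586121) = 33.7478.
t* = 2.467, so margin of error = 2.467 × 33.7478 = 83.2558.
Difference in means = 775 − 742 = 33.0000.
33.0000 ± 83.2558 → (-50.26, 116.26).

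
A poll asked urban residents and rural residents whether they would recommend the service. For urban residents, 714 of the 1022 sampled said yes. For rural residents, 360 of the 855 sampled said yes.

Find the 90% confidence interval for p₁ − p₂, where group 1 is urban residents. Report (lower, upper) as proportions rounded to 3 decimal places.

Sample proportions: 714/1022 = 0.6986, 360/855 = 0.4211.
Each SE is √(p̂(1−p̂)/n): √(0.6986·0.3014/1022) = 0.01435 and √(0.4211·0.5789/855) = 0.01689.
SE(p̂₁ − p̂₂) = √(SE₁² + SE₂²) = √(0.0002059225 + 0.0002852721) = 0.02216, since the two samples are independent.
At 90% confidence z* = 1.645; margin = 1.645 × 0.02216 = 0.03645.
The difference is 0.6986 − 0.4211 = 0.2775, so the interval is 0.2775 ± 0.03645 = (0.241, 0.314).

(0.241, 0.314)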